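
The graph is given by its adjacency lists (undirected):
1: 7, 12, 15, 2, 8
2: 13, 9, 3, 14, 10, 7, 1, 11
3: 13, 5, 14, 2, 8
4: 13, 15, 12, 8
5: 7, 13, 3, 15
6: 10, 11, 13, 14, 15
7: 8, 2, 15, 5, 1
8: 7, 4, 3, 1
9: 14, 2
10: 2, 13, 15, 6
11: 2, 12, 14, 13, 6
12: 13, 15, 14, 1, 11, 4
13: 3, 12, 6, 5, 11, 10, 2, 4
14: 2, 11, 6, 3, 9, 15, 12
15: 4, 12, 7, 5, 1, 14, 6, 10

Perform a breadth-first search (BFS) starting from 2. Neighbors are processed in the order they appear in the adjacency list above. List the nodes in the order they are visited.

Visit 2; enqueue 13, 9, 3, 14, 10, 7, 1, 11 → queue [13, 9, 3, 14, 10, 7, 1, 11]
Visit 13; enqueue 12, 6, 5, 4 → queue [9, 3, 14, 10, 7, 1, 11, 12, 6, 5, 4]
Visit 9 → queue [3, 14, 10, 7, 1, 11, 12, 6, 5, 4]
Visit 3; enqueue 8 → queue [14, 10, 7, 1, 11, 12, 6, 5, 4, 8]
Visit 14; enqueue 15 → queue [10, 7, 1, 11, 12, 6, 5, 4, 8, 15]
Visit 10 → queue [7, 1, 11, 12, 6, 5, 4, 8, 15]
Visit 7 → queue [1, 11, 12, 6, 5, 4, 8, 15]
Visit 1 → queue [11, 12, 6, 5, 4, 8, 15]
Visit 11 → queue [12, 6, 5, 4, 8, 15]
Visit 12 → queue [6, 5, 4, 8, 15]
Visit 6 → queue [5, 4, 8, 15]
Visit 5 → queue [4, 8, 15]
Visit 4 → queue [8, 15]
Visit 8 → queue [15]
Visit 15 → queue []

2 13 9 3 14 10 7 1 11 12 6 5 4 8 15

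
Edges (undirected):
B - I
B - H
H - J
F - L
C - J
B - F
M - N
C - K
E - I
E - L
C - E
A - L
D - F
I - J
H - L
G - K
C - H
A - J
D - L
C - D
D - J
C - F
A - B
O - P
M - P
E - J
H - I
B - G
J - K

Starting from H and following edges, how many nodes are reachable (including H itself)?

12

BFS from H visits: H, B, C, I, J, L, A, F, G, D, E, K
Reachable nodes: 12 of 16 total.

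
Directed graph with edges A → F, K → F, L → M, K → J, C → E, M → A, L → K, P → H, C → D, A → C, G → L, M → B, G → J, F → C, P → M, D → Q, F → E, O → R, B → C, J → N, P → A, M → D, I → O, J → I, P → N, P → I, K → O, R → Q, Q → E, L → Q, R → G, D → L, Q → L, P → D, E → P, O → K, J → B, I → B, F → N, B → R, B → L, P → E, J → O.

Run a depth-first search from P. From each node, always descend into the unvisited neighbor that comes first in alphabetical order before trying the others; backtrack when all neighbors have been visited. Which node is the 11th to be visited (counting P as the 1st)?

Visit P
P → A
A → C
C → D
D → L
L → K
K → F
F → E
F → N
K → J
J → B
B → R
R → G
R → Q
J → I
I → O
L → M
P → H

Visit order: P, A, C, D, L, K, F, E, N, J, B, R, G, Q, I, O, M, H

B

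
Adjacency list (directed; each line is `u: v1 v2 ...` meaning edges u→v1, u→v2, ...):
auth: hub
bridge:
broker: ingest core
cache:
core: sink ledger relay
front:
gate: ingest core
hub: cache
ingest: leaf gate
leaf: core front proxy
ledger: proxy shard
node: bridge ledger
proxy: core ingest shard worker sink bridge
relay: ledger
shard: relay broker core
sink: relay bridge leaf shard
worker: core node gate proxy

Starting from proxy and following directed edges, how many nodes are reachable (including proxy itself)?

14

BFS from proxy visits: proxy, core, ingest, shard, worker, sink, bridge, ledger, relay, leaf, gate, broker, node, front
Reachable nodes: 14 of 17 total.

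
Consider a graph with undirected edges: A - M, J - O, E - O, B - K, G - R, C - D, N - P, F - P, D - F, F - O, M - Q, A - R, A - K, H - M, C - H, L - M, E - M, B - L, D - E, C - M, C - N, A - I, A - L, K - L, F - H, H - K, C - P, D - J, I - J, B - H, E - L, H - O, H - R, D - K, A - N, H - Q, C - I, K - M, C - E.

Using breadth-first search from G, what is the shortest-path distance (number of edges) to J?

Level 0: G
Level 1: R
Level 2: A, H
Level 3: B, C, F, I, K, L, M, N, O, Q
Level 4: D, E, J, P
J first appears at level 4.

4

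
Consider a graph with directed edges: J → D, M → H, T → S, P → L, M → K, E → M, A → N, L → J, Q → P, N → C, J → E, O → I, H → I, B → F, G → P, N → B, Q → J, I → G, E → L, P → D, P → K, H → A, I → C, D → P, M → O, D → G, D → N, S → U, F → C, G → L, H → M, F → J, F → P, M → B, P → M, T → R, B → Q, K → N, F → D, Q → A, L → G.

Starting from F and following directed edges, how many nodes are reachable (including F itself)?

17

BFS from F visits: F, C, D, J, P, G, N, E, K, L, M, B, H, O, Q, A, I
Reachable nodes: 17 of 21 total.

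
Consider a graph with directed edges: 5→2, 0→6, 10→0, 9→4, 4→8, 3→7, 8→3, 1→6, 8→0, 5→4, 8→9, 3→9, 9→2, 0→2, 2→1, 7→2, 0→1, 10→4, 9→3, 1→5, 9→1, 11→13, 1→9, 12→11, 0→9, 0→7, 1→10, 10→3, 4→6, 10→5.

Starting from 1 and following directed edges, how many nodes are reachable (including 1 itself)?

11

BFS from 1 visits: 1, 5, 6, 9, 10, 2, 4, 3, 0, 8, 7
Reachable nodes: 11 of 14 total.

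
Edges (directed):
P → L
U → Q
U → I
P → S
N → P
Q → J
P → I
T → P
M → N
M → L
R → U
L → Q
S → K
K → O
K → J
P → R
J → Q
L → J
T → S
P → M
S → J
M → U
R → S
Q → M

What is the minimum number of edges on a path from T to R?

2

Level 0: T
Level 1: P, S
Level 2: I, J, K, L, M, R
Level 3: N, O, Q, U
R first appears at level 2.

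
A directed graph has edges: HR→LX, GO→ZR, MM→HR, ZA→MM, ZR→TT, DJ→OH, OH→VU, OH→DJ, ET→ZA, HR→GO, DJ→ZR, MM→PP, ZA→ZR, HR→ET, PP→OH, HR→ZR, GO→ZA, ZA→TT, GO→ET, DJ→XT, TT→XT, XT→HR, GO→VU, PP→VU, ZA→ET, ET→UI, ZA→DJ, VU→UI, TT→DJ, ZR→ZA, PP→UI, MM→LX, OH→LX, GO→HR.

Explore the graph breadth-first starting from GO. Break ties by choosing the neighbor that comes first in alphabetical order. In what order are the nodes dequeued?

Visit GO; enqueue ET, HR, VU, ZA, ZR → queue [ET, HR, VU, ZA, ZR]
Visit ET; enqueue UI → queue [HR, VU, ZA, ZR, UI]
Visit HR; enqueue LX → queue [VU, ZA, ZR, UI, LX]
Visit VU → queue [ZA, ZR, UI, LX]
Visit ZA; enqueue DJ, MM, TT → queue [ZR, UI, LX, DJ, MM, TT]
Visit ZR → queue [UI, LX, DJ, MM, TT]
Visit UI → queue [LX, DJ, MM, TT]
Visit LX → queue [DJ, MM, TT]
Visit DJ; enqueue OH, XT → queue [MM, TT, OH, XT]
Visit MM; enqueue PP → queue [TT, OH, XT, PP]
Visit TT → queue [OH, XT, PP]
Visit OH → queue [XT, PP]
Visit XT → queue [PP]
Visit PP → queue []

GO ET HR VU ZA ZR UI LX DJ MM TT OH XT PP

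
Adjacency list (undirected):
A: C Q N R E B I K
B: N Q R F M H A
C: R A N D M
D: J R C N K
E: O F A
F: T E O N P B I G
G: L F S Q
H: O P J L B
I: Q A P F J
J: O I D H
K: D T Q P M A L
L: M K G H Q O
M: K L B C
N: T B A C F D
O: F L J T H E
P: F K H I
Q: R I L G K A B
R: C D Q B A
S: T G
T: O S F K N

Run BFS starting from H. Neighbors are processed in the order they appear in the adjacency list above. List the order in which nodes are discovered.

H -> O -> P -> J -> L -> B -> F -> T -> E -> K -> I -> D -> M -> G -> Q -> N -> R -> A -> S -> C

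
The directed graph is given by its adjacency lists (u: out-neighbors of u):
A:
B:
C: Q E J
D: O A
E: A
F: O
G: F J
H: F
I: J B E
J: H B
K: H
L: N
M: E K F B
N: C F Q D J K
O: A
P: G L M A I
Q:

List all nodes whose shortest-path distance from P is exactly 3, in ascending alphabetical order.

Level 0: P
Level 1: A, G, I, L, M
Level 2: B, E, F, J, K, N
Level 3: C, D, H, O, Q

C, D, H, O, Q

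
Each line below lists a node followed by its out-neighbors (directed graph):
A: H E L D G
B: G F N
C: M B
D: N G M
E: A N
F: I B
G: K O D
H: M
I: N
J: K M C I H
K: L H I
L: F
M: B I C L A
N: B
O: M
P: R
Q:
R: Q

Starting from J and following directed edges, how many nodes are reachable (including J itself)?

15

BFS from J visits: J, K, M, C, I, H, L, B, A, N, F, G, E, D, O
Reachable nodes: 15 of 18 total.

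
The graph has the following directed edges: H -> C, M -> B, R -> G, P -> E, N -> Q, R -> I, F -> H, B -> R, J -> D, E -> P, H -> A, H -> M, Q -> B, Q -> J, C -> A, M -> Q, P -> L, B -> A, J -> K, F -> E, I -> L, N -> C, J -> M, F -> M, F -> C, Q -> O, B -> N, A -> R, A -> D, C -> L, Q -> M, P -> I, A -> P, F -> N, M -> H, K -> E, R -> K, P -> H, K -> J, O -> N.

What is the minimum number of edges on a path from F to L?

2

Level 0: F
Level 1: C, E, H, M, N
Level 2: A, B, L, P, Q
Level 3: D, I, J, O, R
Level 4: G, K
L first appears at level 2.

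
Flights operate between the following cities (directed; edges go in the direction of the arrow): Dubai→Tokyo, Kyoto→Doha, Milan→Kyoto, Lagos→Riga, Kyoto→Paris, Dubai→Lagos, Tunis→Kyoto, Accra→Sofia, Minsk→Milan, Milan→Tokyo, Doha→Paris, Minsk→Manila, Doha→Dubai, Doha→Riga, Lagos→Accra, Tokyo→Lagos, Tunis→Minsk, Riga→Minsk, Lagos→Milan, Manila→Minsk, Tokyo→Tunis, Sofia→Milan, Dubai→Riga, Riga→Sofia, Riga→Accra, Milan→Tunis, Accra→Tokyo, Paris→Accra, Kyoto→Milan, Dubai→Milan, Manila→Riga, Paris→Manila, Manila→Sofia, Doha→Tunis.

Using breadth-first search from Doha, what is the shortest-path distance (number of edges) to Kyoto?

2

Level 0: Doha
Level 1: Dubai, Paris, Riga, Tunis
Level 2: Accra, Kyoto, Lagos, Manila, Milan, Minsk, Sofia, Tokyo
Kyoto first appears at level 2.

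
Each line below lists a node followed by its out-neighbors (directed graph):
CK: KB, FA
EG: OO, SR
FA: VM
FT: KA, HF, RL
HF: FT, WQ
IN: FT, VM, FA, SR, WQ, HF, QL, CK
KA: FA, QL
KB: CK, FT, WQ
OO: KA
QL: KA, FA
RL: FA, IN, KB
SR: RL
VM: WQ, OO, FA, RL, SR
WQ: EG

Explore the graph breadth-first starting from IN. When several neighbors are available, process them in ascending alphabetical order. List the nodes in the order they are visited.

Visit IN; enqueue CK, FA, FT, HF, QL, SR, VM, WQ → queue [CK, FA, FT, HF, QL, SR, VM, WQ]
Visit CK; enqueue KB → queue [FA, FT, HF, QL, SR, VM, WQ, KB]
Visit FA → queue [FT, HF, QL, SR, VM, WQ, KB]
Visit FT; enqueue KA, RL → queue [HF, QL, SR, VM, WQ, KB, KA, RL]
Visit HF → queue [QL, SR, VM, WQ, KB, KA, RL]
Visit QL → queue [SR, VM, WQ, KB, KA, RL]
Visit SR → queue [VM, WQ, KB, KA, RL]
Visit VM; enqueue OO → queue [WQ, KB, KA, RL, OO]
Visit WQ; enqueue EG → queue [KB, KA, RL, OO, EG]
Visit KB → queue [KA, RL, OO, EG]
Visit KA → queue [RL, OO, EG]
Visit RL → queue [OO, EG]
Visit OO → queue [EG]
Visit EG → queue []

IN CK FA FT HF QL SR VM WQ KB KA RL OO EG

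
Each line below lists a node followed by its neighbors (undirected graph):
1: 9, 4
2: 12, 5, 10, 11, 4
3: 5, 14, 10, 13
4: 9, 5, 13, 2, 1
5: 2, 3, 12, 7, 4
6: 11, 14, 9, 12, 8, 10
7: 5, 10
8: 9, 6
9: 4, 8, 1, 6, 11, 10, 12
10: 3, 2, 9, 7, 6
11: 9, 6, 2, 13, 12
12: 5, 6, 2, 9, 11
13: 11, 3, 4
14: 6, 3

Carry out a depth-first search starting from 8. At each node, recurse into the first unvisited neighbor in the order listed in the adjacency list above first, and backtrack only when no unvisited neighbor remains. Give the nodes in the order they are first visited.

Visit 8
8 → 9
9 → 4
4 → 5
5 → 2
2 → 12
12 → 6
6 → 11
11 → 13
13 → 3
3 → 14
3 → 10
10 → 7
4 → 1

8 -> 9 -> 4 -> 5 -> 2 -> 12 -> 6 -> 11 -> 13 -> 3 -> 14 -> 10 -> 7 -> 1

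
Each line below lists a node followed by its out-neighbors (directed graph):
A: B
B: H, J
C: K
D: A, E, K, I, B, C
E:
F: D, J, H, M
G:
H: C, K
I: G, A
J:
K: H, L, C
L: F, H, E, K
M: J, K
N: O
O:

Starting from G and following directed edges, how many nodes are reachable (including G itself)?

BFS from G visits: G
Reachable nodes: 1 of 15 total.

1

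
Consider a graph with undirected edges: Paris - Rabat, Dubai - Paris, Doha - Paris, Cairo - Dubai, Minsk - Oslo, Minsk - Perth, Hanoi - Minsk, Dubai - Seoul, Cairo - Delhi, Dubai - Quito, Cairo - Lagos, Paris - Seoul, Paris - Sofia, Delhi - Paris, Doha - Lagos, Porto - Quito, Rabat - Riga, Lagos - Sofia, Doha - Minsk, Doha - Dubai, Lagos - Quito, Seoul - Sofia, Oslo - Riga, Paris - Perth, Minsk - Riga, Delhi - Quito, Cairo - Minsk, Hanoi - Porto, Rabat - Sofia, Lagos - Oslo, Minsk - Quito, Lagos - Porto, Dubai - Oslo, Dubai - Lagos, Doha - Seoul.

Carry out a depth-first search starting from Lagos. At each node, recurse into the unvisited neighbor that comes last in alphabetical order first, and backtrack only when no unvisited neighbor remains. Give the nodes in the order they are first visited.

Visit Lagos
Lagos → Sofia
Sofia → Seoul
Seoul → Paris
Paris → Rabat
Rabat → Riga
Riga → Oslo
Oslo → Minsk
Minsk → Quito
Quito → Porto
Porto → Hanoi
Quito → Dubai
Dubai → Doha
Dubai → Cairo
Cairo → Delhi
Minsk → Perth

Lagos Sofia Seoul Paris Rabat Riga Oslo Minsk Quito Porto Hanoi Dubai Doha Cairo Delhi Perth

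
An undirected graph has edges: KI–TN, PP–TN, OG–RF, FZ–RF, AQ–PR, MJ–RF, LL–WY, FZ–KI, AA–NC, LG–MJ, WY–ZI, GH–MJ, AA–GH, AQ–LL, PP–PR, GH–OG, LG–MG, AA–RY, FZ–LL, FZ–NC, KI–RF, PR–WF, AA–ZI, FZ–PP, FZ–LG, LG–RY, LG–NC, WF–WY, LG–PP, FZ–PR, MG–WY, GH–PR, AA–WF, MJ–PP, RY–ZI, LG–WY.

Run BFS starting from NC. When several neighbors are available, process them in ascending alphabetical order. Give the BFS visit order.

Visit NC; enqueue AA, FZ, LG → queue [AA, FZ, LG]
Visit AA; enqueue GH, RY, WF, ZI → queue [FZ, LG, GH, RY, WF, ZI]
Visit FZ; enqueue KI, LL, PP, PR, RF → queue [LG, GH, RY, WF, ZI, KI, LL, PP, PR, RF]
Visit LG; enqueue MG, MJ, WY → queue [GH, RY, WF, ZI, KI, LL, PP, PR, RF, MG, MJ, WY]
Visit GH; enqueue OG → queue [RY, WF, ZI, KI, LL, PP, PR, RF, MG, MJ, WY, OG]
Visit RY → queue [WF, ZI, KI, LL, PP, PR, RF, MG, MJ, WY, OG]
Visit WF → queue [ZI, KI, LL, PP, PR, RF, MG, MJ, WY, OG]
Visit ZI → queue [KI, LL, PP, PR, RF, MG, MJ, WY, OG]
Visit KI; enqueue TN → queue [LL, PP, PR, RF, MG, MJ, WY, OG, TN]
Visit LL; enqueue AQ → queue [PP, PR, RF, MG, MJ, WY, OG, TN, AQ]
Visit PP → queue [PR, RF, MG, MJ, WY, OG, TN, AQ]
Visit PR → queue [RF, MG, MJ, WY, OG, TN, AQ]
Visit RF → queue [MG, MJ, WY, OG, TN, AQ]
Visit MG → queue [MJ, WY, OG, TN, AQ]
Visit MJ → queue [WY, OG, TN, AQ]
Visit WY → queue [OG, TN, AQ]
Visit OG → queue [TN, AQ]
Visit TN → queue [AQ]
Visit AQ → queue []

NC, AA, FZ, LG, GH, RY, WF, ZI, KI, LL, PP, PR, RF, MG, MJ, WY, OG, TN, AQ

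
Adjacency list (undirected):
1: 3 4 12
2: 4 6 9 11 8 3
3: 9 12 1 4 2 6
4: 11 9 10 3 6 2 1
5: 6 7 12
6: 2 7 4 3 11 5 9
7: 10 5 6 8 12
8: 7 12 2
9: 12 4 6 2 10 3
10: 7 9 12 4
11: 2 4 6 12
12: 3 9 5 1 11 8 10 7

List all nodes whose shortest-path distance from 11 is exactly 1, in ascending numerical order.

2, 4, 6, 12

Level 0: 11
Level 1: 2, 4, 6, 12
Level 2: 1, 3, 5, 7, 8, 9, 10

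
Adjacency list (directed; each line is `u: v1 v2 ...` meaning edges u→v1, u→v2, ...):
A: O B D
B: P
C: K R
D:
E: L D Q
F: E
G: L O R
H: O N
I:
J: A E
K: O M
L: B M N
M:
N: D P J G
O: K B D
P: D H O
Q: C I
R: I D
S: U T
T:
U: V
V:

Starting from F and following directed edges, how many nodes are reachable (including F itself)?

BFS from F visits: F, E, L, D, Q, B, M, N, C, I, P, J, G, K, R, H, O, A
Reachable nodes: 18 of 22 total.

18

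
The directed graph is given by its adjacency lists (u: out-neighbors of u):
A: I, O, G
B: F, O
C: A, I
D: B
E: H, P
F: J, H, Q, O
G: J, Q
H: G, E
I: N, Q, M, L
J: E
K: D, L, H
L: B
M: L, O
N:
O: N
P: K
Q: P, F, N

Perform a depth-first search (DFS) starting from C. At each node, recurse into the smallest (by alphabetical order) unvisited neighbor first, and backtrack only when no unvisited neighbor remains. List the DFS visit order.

C -> A -> G -> J -> E -> H -> P -> K -> D -> B -> F -> O -> N -> Q -> L -> I -> M

Visit C
C → A
A → G
G → J
J → E
E → H
E → P
P → K
K → D
D → B
B → F
F → O
O → N
F → Q
K → L
A → I
I → M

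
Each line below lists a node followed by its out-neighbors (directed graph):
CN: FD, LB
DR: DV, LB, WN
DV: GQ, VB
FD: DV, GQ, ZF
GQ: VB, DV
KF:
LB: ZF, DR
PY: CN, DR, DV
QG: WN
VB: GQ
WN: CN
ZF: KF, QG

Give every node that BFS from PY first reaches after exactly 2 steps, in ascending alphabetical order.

Level 0: PY
Level 1: CN, DR, DV
Level 2: FD, GQ, LB, VB, WN
Level 3: ZF
Level 4: KF, QG

FD, GQ, LB, VB, WN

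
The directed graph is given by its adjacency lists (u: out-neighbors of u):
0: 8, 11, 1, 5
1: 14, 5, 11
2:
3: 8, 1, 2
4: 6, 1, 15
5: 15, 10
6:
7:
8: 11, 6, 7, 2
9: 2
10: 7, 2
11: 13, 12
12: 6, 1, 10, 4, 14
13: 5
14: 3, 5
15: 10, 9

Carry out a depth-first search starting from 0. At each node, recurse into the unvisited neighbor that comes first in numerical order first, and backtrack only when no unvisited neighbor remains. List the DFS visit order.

0, 1, 5, 10, 2, 7, 15, 9, 11, 12, 4, 6, 14, 3, 8, 13

Visit 0
0 → 1
1 → 5
5 → 10
10 → 2
10 → 7
5 → 15
15 → 9
1 → 11
11 → 12
12 → 4
4 → 6
12 → 14
14 → 3
3 → 8
11 → 13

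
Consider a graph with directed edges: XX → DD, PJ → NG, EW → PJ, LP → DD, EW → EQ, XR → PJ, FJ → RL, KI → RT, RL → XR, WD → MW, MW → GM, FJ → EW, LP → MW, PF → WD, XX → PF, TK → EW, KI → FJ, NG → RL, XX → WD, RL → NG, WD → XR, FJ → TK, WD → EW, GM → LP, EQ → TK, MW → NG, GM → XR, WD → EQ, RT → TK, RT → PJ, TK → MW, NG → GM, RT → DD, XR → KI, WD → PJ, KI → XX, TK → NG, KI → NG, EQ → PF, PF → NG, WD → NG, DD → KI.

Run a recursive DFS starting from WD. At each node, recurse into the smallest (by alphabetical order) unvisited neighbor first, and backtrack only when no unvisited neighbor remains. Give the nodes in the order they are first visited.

Visit WD
WD → EQ
EQ → PF
PF → NG
NG → GM
GM → LP
LP → DD
DD → KI
KI → FJ
FJ → EW
EW → PJ
FJ → RL
RL → XR
FJ → TK
TK → MW
KI → RT
KI → XX

WD, EQ, PF, NG, GM, LP, DD, KI, FJ, EW, PJ, RL, XR, TK, MW, RT, XX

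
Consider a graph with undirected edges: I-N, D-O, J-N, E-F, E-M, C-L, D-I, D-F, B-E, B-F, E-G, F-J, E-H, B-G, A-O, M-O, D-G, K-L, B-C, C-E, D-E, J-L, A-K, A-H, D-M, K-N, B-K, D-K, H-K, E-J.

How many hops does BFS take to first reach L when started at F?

Level 0: F
Level 1: B, D, E, J
Level 2: C, G, H, I, K, L, M, N, O
Level 3: A
L first appears at level 2.

2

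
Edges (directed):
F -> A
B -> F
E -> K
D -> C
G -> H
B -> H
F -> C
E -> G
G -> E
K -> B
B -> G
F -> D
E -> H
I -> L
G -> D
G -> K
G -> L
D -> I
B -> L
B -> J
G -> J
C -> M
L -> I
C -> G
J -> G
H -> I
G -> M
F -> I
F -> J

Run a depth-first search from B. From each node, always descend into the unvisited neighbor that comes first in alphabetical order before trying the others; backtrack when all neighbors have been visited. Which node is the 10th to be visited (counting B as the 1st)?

H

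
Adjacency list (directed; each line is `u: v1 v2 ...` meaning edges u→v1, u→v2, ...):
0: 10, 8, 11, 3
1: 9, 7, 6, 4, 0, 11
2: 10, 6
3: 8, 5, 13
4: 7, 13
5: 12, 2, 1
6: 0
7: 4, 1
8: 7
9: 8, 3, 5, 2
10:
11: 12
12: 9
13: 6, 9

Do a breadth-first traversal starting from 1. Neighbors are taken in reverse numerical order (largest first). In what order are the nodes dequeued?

1 → 11 → 9 → 7 → 6 → 4 → 0 → 12 → 8 → 5 → 3 → 2 → 13 → 10

Visit 1; enqueue 11, 9, 7, 6, 4, 0 → queue [11, 9, 7, 6, 4, 0]
Visit 11; enqueue 12 → queue [9, 7, 6, 4, 0, 12]
Visit 9; enqueue 8, 5, 3, 2 → queue [7, 6, 4, 0, 12, 8, 5, 3, 2]
Visit 7 → queue [6, 4, 0, 12, 8, 5, 3, 2]
Visit 6 → queue [4, 0, 12, 8, 5, 3, 2]
Visit 4; enqueue 13 → queue [0, 12, 8, 5, 3, 2, 13]
Visit 0; enqueue 10 → queue [12, 8, 5, 3, 2, 13, 10]
Visit 12 → queue [8, 5, 3, 2, 13, 10]
Visit 8 → queue [5, 3, 2, 13, 10]
Visit 5 → queue [3, 2, 13, 10]
Visit 3 → queue [2, 13, 10]
Visit 2 → queue [13, 10]
Visit 13 → queue [10]
Visit 10 → queue []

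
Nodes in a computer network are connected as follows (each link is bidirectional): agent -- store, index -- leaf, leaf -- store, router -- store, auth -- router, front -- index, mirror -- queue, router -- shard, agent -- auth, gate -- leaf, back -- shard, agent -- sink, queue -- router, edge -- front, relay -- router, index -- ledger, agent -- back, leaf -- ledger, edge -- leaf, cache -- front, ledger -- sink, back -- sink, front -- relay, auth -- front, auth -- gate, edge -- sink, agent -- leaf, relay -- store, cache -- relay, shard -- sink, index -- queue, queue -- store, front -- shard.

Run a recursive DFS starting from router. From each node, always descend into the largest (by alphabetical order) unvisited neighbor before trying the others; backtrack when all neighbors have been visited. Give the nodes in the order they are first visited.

router → store → relay → front → shard → sink → ledger → leaf → index → queue → mirror → gate → auth → agent → back → edge → cache

Visit router
router → store
store → relay
relay → front
front → shard
shard → sink
sink → ledger
ledger → leaf
leaf → index
index → queue
queue → mirror
leaf → gate
gate → auth
auth → agent
agent → back
leaf → edge
front → cache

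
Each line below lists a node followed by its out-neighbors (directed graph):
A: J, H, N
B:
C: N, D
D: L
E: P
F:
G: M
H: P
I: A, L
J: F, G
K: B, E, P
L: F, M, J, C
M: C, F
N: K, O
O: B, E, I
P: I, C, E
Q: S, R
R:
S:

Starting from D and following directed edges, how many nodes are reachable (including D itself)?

BFS from D visits: D, L, F, M, J, C, G, N, K, O, B, E, P, I, A, H
Reachable nodes: 16 of 19 total.

16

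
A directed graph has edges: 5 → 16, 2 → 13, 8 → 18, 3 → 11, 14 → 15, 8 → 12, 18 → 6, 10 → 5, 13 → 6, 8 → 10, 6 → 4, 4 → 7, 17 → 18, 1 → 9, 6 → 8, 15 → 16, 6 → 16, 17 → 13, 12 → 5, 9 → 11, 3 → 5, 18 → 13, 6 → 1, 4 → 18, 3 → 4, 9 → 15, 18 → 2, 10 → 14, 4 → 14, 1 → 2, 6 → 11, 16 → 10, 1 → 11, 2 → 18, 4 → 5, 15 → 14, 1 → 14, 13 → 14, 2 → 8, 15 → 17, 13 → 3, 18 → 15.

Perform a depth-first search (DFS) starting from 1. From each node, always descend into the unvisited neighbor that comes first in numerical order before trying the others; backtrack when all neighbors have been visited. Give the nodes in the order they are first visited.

1 → 2 → 8 → 10 → 5 → 16 → 14 → 15 → 17 → 13 → 3 → 4 → 7 → 18 → 6 → 11 → 12 → 9

Visit 1
1 → 2
2 → 8
8 → 10
10 → 5
5 → 16
10 → 14
14 → 15
15 → 17
17 → 13
13 → 3
3 → 4
4 → 7
4 → 18
18 → 6
6 → 11
8 → 12
1 → 9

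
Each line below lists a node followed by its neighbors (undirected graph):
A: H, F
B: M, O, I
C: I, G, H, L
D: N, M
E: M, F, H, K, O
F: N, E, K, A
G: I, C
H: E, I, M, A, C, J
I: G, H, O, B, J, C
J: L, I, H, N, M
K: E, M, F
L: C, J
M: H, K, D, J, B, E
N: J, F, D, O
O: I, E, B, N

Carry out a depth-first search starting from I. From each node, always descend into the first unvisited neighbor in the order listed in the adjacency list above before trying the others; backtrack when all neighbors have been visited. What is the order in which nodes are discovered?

Visit I
I → G
G → C
C → H
H → E
E → M
M → K
K → F
F → N
N → J
J → L
N → D
N → O
O → B
F → A

I, G, C, H, E, M, K, F, N, J, L, D, O, B, A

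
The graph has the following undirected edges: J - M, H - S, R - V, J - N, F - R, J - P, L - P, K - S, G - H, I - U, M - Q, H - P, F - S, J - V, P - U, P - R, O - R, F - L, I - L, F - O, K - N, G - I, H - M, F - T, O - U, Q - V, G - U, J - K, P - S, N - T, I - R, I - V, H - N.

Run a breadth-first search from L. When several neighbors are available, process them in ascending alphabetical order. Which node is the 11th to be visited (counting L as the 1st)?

V

Visit L; enqueue F, I, P → queue [F, I, P]
Visit F; enqueue O, R, S, T → queue [I, P, O, R, S, T]
Visit I; enqueue G, U, V → queue [P, O, R, S, T, G, U, V]
Visit P; enqueue H, J → queue [O, R, S, T, G, U, V, H, J]
Visit O → queue [R, S, T, G, U, V, H, J]
Visit R → queue [S, T, G, U, V, H, J]
Visit S; enqueue K → queue [T, G, U, V, H, J, K]
Visit T; enqueue N → queue [G, U, V, H, J, K, N]
Visit G → queue [U, V, H, J, K, N]
Visit U → queue [V, H, J, K, N]
Visit V; enqueue Q → queue [H, J, K, N, Q]
Visit H; enqueue M → queue [J, K, N, Q, M]
Visit J → queue [K, N, Q, M]
Visit K → queue [N, Q, M]
Visit N → queue [Q, M]
Visit Q → queue [M]
Visit M → queue []

Visit order: L, F, I, P, O, R, S, T, G, U, V, H, J, K, N, Q, M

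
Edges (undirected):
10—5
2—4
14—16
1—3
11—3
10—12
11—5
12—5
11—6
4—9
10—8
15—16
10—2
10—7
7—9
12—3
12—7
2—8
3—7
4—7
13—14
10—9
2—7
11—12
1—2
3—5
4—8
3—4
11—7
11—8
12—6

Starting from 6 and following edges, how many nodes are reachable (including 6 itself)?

BFS from 6 visits: 6, 11, 12, 3, 5, 7, 8, 10, 1, 4, 2, 9
Reachable nodes: 12 of 16 total.

12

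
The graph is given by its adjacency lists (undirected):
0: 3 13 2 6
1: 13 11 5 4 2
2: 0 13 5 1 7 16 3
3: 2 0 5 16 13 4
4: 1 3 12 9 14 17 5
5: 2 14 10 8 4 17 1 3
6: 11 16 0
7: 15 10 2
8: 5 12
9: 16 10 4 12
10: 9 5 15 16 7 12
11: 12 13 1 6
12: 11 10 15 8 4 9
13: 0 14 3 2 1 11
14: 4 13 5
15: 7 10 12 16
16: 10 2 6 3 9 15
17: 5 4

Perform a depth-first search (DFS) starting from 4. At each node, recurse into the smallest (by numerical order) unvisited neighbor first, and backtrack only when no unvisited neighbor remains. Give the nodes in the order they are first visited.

4, 1, 2, 0, 3, 5, 8, 12, 9, 10, 7, 15, 16, 6, 11, 13, 14, 17

Visit 4
4 → 1
1 → 2
2 → 0
0 → 3
3 → 5
5 → 8
8 → 12
12 → 9
9 → 10
10 → 7
7 → 15
15 → 16
16 → 6
6 → 11
11 → 13
13 → 14
5 → 17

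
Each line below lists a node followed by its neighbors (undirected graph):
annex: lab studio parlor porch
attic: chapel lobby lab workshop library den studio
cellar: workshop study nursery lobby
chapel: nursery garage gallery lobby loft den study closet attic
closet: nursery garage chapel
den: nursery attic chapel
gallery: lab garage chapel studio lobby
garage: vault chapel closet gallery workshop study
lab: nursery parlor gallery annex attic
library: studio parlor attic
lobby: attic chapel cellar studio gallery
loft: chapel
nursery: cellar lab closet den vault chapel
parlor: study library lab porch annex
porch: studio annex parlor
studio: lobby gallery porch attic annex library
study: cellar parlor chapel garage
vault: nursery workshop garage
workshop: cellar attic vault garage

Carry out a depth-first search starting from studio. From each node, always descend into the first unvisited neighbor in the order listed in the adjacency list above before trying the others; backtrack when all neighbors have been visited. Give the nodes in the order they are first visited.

studio, lobby, attic, chapel, nursery, cellar, workshop, vault, garage, closet, gallery, lab, parlor, study, library, porch, annex, den, loft

Visit studio
studio → lobby
lobby → attic
attic → chapel
chapel → nursery
nursery → cellar
cellar → workshop
workshop → vault
vault → garage
garage → closet
garage → gallery
gallery → lab
lab → parlor
parlor → study
parlor → library
parlor → porch
porch → annex
nursery → den
chapel → loft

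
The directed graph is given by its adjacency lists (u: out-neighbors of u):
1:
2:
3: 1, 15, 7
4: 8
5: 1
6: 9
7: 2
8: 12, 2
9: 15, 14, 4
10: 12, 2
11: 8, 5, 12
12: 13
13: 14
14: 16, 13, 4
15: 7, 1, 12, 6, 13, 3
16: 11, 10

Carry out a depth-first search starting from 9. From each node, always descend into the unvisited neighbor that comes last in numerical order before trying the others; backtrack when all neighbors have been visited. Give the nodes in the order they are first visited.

9, 15, 13, 14, 16, 11, 12, 8, 2, 5, 1, 10, 4, 7, 6, 3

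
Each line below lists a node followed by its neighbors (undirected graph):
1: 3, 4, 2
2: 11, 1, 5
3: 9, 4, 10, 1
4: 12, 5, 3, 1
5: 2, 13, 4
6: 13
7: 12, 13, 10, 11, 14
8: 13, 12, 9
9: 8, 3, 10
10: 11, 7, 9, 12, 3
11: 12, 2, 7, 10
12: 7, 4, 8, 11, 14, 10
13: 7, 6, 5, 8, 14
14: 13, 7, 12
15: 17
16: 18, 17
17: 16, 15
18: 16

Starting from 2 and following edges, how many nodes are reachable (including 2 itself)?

BFS from 2 visits: 2, 1, 5, 11, 3, 4, 13, 7, 10, 12, 9, 6, 8, 14
Reachable nodes: 14 of 18 total.

14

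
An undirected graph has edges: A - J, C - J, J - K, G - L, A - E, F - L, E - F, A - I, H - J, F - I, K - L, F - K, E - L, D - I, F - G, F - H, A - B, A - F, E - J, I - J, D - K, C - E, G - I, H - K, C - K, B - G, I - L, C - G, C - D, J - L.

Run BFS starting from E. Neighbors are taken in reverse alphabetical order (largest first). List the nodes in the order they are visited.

E -> L -> J -> F -> C -> A -> K -> I -> G -> H -> D -> B

Visit E; enqueue L, J, F, C, A → queue [L, J, F, C, A]
Visit L; enqueue K, I, G → queue [J, F, C, A, K, I, G]
Visit J; enqueue H → queue [F, C, A, K, I, G, H]
Visit F → queue [C, A, K, I, G, H]
Visit C; enqueue D → queue [A, K, I, G, H, D]
Visit A; enqueue B → queue [K, I, G, H, D, B]
Visit K → queue [I, G, H, D, B]
Visit I → queue [G, H, D, B]
Visit G → queue [H, D, B]
Visit H → queue [D, B]
Visit D → queue [B]
Visit B → queue []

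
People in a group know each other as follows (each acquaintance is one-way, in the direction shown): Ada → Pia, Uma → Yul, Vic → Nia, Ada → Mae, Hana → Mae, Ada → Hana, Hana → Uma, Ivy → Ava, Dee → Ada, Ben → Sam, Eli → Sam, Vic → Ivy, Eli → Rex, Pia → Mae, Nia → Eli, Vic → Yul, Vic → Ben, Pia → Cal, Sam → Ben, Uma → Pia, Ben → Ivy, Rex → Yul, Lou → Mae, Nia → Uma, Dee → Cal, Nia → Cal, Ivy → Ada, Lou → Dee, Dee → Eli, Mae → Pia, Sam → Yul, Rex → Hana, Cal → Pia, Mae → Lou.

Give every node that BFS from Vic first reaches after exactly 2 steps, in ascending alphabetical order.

Ada, Ava, Cal, Eli, Sam, Uma

Level 0: Vic
Level 1: Ben, Ivy, Nia, Yul
Level 2: Ada, Ava, Cal, Eli, Sam, Uma
Level 3: Hana, Mae, Pia, Rex
Level 4: Lou
Level 5: Dee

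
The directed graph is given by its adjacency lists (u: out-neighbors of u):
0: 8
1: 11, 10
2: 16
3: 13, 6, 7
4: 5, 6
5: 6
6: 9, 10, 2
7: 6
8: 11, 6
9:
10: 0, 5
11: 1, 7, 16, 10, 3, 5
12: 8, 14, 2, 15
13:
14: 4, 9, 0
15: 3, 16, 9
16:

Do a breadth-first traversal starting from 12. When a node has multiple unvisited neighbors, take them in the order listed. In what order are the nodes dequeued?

12 -> 8 -> 14 -> 2 -> 15 -> 11 -> 6 -> 4 -> 9 -> 0 -> 16 -> 3 -> 1 -> 7 -> 10 -> 5 -> 13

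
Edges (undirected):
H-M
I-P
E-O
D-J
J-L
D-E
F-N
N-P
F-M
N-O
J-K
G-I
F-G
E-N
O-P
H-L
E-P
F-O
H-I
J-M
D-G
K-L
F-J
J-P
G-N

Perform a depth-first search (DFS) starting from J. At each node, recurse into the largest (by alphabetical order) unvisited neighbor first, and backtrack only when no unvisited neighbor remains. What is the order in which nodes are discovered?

J, P, O, N, G, I, H, M, F, L, K, D, E

Visit J
J → P
P → O
O → N
N → G
G → I
I → H
H → M
M → F
H → L
L → K
G → D
D → E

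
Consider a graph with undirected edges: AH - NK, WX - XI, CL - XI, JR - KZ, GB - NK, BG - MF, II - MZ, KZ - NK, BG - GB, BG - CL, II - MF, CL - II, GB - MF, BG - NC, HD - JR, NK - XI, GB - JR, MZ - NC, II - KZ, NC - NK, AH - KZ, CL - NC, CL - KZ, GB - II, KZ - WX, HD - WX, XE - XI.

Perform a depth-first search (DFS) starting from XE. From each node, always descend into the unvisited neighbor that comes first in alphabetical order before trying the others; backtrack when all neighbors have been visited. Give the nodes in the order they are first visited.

XE XI CL BG GB II KZ AH NK NC MZ JR HD WX MF

Visit XE
XE → XI
XI → CL
CL → BG
BG → GB
GB → II
II → KZ
KZ → AH
AH → NK
NK → NC
NC → MZ
KZ → JR
JR → HD
HD → WX
II → MF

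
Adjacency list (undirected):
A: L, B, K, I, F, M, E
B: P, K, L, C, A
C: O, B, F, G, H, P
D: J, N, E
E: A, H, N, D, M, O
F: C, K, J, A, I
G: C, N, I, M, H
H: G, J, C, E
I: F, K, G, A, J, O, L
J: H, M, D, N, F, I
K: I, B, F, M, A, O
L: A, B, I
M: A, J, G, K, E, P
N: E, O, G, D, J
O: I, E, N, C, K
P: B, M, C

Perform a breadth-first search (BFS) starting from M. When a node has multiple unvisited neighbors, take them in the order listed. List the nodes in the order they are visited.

Visit M; enqueue A, J, G, K, E, P → queue [A, J, G, K, E, P]
Visit A; enqueue L, B, I, F → queue [J, G, K, E, P, L, B, I, F]
Visit J; enqueue H, D, N → queue [G, K, E, P, L, B, I, F, H, D, N]
Visit G; enqueue C → queue [K, E, P, L, B, I, F, H, D, N, C]
Visit K; enqueue O → queue [E, P, L, B, I, F, H, D, N, C, O]
Visit E → queue [P, L, B, I, F, H, D, N, C, O]
Visit P → queue [L, B, I, F, H, D, N, C, O]
Visit L → queue [B, I, F, H, D, N, C, O]
Visit B → queue [I, F, H, D, N, C, O]
Visit I → queue [F, H, D, N, C, O]
Visit F → queue [H, D, N, C, O]
Visit H → queue [D, N, C, O]
Visit D → queue [N, C, O]
Visit N → queue [C, O]
Visit C → queue [O]
Visit O → queue []

M → A → J → G → K → E → P → L → B → I → F → H → D → N → C → O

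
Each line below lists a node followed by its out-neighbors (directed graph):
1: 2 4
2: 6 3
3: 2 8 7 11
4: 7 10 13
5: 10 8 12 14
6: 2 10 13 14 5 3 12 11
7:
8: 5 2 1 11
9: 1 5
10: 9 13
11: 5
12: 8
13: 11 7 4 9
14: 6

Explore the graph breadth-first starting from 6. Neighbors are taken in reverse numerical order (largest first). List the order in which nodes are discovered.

6 14 13 12 11 10 5 3 2 9 7 4 8 1

Visit 6; enqueue 14, 13, 12, 11, 10, 5, 3, 2 → queue [14, 13, 12, 11, 10, 5, 3, 2]
Visit 14 → queue [13, 12, 11, 10, 5, 3, 2]
Visit 13; enqueue 9, 7, 4 → queue [12, 11, 10, 5, 3, 2, 9, 7, 4]
Visit 12; enqueue 8 → queue [11, 10, 5, 3, 2, 9, 7, 4, 8]
Visit 11 → queue [10, 5, 3, 2, 9, 7, 4, 8]
Visit 10 → queue [5, 3, 2, 9, 7, 4, 8]
Visit 5 → queue [3, 2, 9, 7, 4, 8]
Visit 3 → queue [2, 9, 7, 4, 8]
Visit 2 → queue [9, 7, 4, 8]
Visit 9; enqueue 1 → queue [7, 4, 8, 1]
Visit 7 → queue [4, 8, 1]
Visit 4 → queue [8, 1]
Visit 8 → queue [1]
Visit 1 → queue []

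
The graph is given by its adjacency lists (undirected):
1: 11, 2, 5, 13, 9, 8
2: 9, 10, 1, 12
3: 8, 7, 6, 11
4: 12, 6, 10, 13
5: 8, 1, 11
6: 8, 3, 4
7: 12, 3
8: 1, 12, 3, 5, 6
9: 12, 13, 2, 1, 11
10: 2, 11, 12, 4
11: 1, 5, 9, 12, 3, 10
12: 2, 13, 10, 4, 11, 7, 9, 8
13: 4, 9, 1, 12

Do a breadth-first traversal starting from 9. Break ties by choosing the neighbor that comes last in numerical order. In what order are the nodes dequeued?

9, 13, 12, 11, 2, 1, 4, 10, 8, 7, 5, 3, 6

Visit 9; enqueue 13, 12, 11, 2, 1 → queue [13, 12, 11, 2, 1]
Visit 13; enqueue 4 → queue [12, 11, 2, 1, 4]
Visit 12; enqueue 10, 8, 7 → queue [11, 2, 1, 4, 10, 8, 7]
Visit 11; enqueue 5, 3 → queue [2, 1, 4, 10, 8, 7, 5, 3]
Visit 2 → queue [1, 4, 10, 8, 7, 5, 3]
Visit 1 → queue [4, 10, 8, 7, 5, 3]
Visit 4; enqueue 6 → queue [10, 8, 7, 5, 3, 6]
Visit 10 → queue [8, 7, 5, 3, 6]
Visit 8 → queue [7, 5, 3, 6]
Visit 7 → queue [5, 3, 6]
Visit 5 → queue [3, 6]
Visit 3 → queue [6]
Visit 6 → queue []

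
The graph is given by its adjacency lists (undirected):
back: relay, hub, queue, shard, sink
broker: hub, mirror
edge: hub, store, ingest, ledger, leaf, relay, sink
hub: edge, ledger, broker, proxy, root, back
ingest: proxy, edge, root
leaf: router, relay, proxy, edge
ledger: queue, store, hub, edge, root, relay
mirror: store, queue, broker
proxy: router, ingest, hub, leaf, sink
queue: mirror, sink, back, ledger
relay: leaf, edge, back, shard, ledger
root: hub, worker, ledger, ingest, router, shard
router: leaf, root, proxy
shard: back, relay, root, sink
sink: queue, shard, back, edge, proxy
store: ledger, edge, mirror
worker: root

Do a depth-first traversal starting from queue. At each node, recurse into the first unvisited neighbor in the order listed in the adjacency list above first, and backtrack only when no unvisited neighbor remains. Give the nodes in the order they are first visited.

Visit queue
queue → mirror
mirror → store
store → ledger
ledger → hub
hub → edge
edge → ingest
ingest → proxy
proxy → router
router → leaf
leaf → relay
relay → back
back → shard
shard → root
root → worker
shard → sink
hub → broker

queue, mirror, store, ledger, hub, edge, ingest, proxy, router, leaf, relay, back, shard, root, worker, sink, broker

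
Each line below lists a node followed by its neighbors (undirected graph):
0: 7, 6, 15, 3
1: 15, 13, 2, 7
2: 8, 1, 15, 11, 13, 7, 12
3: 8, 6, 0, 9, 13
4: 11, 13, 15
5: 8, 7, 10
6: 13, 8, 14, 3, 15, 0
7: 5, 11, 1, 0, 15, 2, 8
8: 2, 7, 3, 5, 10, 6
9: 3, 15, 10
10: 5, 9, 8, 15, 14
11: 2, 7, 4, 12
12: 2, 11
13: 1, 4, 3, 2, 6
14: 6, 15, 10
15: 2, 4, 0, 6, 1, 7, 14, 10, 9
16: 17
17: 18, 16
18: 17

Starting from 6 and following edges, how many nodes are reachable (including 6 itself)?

BFS from 6 visits: 6, 15, 14, 13, 8, 3, 0, 10, 9, 7, 4, 2, 1, 5, 11, 12
Reachable nodes: 16 of 19 total.

16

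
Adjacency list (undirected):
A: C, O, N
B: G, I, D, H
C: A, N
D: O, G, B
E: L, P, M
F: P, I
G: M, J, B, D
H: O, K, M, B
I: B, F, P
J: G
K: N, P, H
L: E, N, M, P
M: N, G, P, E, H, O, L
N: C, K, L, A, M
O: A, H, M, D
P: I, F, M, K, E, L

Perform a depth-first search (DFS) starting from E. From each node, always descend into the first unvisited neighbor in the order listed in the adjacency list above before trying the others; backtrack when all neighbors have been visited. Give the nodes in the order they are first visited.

E → L → N → C → A → O → H → K → P → I → B → G → M → J → D → F

Visit E
E → L
L → N
N → C
C → A
A → O
O → H
H → K
K → P
P → I
I → B
B → G
G → M
G → J
G → D
I → F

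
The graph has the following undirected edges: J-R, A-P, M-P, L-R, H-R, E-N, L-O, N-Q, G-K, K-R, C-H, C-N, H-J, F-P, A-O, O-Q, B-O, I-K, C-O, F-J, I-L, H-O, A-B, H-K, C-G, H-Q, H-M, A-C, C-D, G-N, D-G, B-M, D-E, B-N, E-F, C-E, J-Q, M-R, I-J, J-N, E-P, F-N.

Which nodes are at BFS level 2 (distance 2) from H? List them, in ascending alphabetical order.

Level 0: H
Level 1: C, J, K, M, O, Q, R
Level 2: A, B, D, E, F, G, I, L, N, P

A, B, D, E, F, G, I, L, N, P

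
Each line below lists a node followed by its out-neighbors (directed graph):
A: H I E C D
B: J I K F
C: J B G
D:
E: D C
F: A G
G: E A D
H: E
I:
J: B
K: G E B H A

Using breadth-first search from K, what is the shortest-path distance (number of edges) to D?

Level 0: K
Level 1: A, B, E, G, H
Level 2: C, D, F, I, J
D first appears at level 2.

2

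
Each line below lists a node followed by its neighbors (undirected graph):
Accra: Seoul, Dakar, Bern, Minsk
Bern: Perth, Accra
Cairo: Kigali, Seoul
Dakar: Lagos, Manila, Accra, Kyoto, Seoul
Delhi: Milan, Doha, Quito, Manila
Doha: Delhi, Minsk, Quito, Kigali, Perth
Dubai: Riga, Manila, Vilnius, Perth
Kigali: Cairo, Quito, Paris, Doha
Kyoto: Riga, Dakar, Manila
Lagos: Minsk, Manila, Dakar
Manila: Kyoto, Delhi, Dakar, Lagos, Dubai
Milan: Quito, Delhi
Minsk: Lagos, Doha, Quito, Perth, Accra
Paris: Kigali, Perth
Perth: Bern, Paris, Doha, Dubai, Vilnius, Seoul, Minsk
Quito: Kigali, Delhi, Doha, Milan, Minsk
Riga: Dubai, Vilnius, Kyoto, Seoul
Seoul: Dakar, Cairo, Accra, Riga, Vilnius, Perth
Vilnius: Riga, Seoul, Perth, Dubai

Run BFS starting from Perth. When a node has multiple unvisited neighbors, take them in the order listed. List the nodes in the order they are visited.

Perth → Bern → Paris → Doha → Dubai → Vilnius → Seoul → Minsk → Accra → Kigali → Delhi → Quito → Riga → Manila → Dakar → Cairo → Lagos → Milan → Kyoto

Visit Perth; enqueue Bern, Paris, Doha, Dubai, Vilnius, Seoul, Minsk → queue [Bern, Paris, Doha, Dubai, Vilnius, Seoul, Minsk]
Visit Bern; enqueue Accra → queue [Paris, Doha, Dubai, Vilnius, Seoul, Minsk, Accra]
Visit Paris; enqueue Kigali → queue [Doha, Dubai, Vilnius, Seoul, Minsk, Accra, Kigali]
Visit Doha; enqueue Delhi, Quito → queue [Dubai, Vilnius, Seoul, Minsk, Accra, Kigali, Delhi, Quito]
Visit Dubai; enqueue Riga, Manila → queue [Vilnius, Seoul, Minsk, Accra, Kigali, Delhi, Quito, Riga, Manila]
Visit Vilnius → queue [Seoul, Minsk, Accra, Kigali, Delhi, Quito, Riga, Manila]
Visit Seoul; enqueue Dakar, Cairo → queue [Minsk, Accra, Kigali, Delhi, Quito, Riga, Manila, Dakar, Cairo]
Visit Minsk; enqueue Lagos → queue [Accra, Kigali, Delhi, Quito, Riga, Manila, Dakar, Cairo, Lagos]
Visit Accra → queue [Kigali, Delhi, Quito, Riga, Manila, Dakar, Cairo, Lagos]
Visit Kigali → queue [Delhi, Quito, Riga, Manila, Dakar, Cairo, Lagos]
Visit Delhi; enqueue Milan → queue [Quito, Riga, Manila, Dakar, Cairo, Lagos, Milan]
Visit Quito → queue [Riga, Manila, Dakar, Cairo, Lagos, Milan]
Visit Riga; enqueue Kyoto → queue [Manila, Dakar, Cairo, Lagos, Milan, Kyoto]
Visit Manila → queue [Dakar, Cairo, Lagos, Milan, Kyoto]
Visit Dakar → queue [Cairo, Lagos, Milan, Kyoto]
Visit Cairo → queue [Lagos, Milan, Kyoto]
Visit Lagos → queue [Milan, Kyoto]
Visit Milan → queue [Kyoto]
Visit Kyoto → queue []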